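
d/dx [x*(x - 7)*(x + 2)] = 3*x^2 - 10*x - 14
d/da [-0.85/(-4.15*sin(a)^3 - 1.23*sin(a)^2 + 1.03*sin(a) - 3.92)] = (-10.5825*sin(a)^2 - 2.091*sin(a) + 0.8755)*cos(a)/(4.15*sin(a)^3 + 1.23*sin(a)^2 - 1.03*sin(a) + 3.92)^2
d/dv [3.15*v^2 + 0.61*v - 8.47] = 6.3*v + 0.61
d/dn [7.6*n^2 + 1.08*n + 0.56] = 15.2*n + 1.08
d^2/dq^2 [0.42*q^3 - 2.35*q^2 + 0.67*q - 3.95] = 2.52*q - 4.7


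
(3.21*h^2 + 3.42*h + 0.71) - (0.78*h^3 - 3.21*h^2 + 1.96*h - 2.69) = -0.78*h^3 + 6.42*h^2 + 1.46*h + 3.4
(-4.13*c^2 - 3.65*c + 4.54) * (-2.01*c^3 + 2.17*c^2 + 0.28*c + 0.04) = 8.3013*c^5 - 1.6256*c^4 - 18.2023*c^3 + 8.6646*c^2 + 1.1252*c + 0.1816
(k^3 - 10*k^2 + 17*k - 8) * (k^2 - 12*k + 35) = k^5 - 22*k^4 + 172*k^3 - 562*k^2 + 691*k - 280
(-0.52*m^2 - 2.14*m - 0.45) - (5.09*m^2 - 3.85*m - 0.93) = -5.61*m^2 + 1.71*m + 0.48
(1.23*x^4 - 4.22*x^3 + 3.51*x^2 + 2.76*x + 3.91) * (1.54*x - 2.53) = 1.8942*x^5 - 9.6107*x^4 + 16.082*x^3 - 4.6299*x^2 - 0.961399999999998*x - 9.8923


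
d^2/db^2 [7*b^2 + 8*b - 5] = 14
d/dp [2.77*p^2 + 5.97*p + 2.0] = 5.54*p + 5.97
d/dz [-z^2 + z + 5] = 1 - 2*z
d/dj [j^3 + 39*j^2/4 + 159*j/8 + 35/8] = 3*j^2 + 39*j/2 + 159/8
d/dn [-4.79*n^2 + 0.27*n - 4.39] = 0.27 - 9.58*n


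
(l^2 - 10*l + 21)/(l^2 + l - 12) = (l - 7)/(l + 4)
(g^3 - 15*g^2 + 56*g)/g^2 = g - 15 + 56/g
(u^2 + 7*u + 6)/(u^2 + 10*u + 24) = (u + 1)/(u + 4)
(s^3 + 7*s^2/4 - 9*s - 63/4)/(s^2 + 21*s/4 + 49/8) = 2*(s^2 - 9)/(2*s + 7)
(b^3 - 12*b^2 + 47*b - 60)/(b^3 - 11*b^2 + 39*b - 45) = (b - 4)/(b - 3)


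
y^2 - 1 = (y - 1)*(y + 1)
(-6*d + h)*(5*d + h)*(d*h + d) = -30*d^3*h - 30*d^3 - d^2*h^2 - d^2*h + d*h^3 + d*h^2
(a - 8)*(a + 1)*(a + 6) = a^3 - a^2 - 50*a - 48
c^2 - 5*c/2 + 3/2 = (c - 3/2)*(c - 1)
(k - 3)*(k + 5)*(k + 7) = k^3 + 9*k^2 - k - 105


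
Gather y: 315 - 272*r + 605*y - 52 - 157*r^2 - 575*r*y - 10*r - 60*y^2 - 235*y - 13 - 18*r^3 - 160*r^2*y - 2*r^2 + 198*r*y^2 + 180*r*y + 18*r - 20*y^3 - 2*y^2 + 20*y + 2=-18*r^3 - 159*r^2 - 264*r - 20*y^3 + y^2*(198*r - 62) + y*(-160*r^2 - 395*r + 390) + 252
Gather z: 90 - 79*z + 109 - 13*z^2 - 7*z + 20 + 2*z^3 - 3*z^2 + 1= 2*z^3 - 16*z^2 - 86*z + 220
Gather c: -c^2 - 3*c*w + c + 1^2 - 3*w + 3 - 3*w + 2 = -c^2 + c*(1 - 3*w) - 6*w + 6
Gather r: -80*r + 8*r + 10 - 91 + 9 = -72*r - 72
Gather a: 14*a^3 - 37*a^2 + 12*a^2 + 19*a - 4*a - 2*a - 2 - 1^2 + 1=14*a^3 - 25*a^2 + 13*a - 2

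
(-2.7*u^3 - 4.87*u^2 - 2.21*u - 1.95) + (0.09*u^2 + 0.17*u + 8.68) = -2.7*u^3 - 4.78*u^2 - 2.04*u + 6.73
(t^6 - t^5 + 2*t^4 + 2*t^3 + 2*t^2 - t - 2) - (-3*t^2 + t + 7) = t^6 - t^5 + 2*t^4 + 2*t^3 + 5*t^2 - 2*t - 9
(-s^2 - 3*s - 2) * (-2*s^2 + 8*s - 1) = 2*s^4 - 2*s^3 - 19*s^2 - 13*s + 2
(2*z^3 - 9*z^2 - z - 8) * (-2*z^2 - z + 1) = -4*z^5 + 16*z^4 + 13*z^3 + 8*z^2 + 7*z - 8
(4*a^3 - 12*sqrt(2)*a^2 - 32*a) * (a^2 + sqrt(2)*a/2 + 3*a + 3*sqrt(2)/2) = 4*a^5 - 10*sqrt(2)*a^4 + 12*a^4 - 44*a^3 - 30*sqrt(2)*a^3 - 132*a^2 - 16*sqrt(2)*a^2 - 48*sqrt(2)*a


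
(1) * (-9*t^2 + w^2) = -9*t^2 + w^2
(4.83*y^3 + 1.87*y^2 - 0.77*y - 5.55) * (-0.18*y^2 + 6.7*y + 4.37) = -0.8694*y^5 + 32.0244*y^4 + 33.7747*y^3 + 4.0119*y^2 - 40.5499*y - 24.2535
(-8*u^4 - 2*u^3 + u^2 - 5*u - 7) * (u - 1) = -8*u^5 + 6*u^4 + 3*u^3 - 6*u^2 - 2*u + 7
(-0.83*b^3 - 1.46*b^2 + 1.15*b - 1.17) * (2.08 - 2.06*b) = 1.7098*b^4 + 1.2812*b^3 - 5.4058*b^2 + 4.8022*b - 2.4336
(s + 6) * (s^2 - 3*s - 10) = s^3 + 3*s^2 - 28*s - 60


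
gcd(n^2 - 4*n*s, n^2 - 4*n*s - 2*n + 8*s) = -n + 4*s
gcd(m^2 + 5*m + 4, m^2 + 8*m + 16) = m + 4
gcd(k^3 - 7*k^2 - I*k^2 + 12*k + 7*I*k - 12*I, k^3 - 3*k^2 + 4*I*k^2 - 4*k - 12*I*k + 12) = k - 3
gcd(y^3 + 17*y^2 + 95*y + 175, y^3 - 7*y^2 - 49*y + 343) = y + 7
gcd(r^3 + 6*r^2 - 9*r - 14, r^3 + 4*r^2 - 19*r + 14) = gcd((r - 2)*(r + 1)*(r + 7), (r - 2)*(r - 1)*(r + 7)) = r^2 + 5*r - 14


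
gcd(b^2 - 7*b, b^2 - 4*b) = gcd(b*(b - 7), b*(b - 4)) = b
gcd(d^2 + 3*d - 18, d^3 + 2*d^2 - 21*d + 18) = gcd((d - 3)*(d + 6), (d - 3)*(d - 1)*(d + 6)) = d^2 + 3*d - 18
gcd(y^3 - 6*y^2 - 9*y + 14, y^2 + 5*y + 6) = y + 2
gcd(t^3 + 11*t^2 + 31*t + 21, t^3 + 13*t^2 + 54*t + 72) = t + 3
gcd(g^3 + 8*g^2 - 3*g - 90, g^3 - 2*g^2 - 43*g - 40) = g + 5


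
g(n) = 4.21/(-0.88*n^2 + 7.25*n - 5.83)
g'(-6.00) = -0.01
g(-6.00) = -0.05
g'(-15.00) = -0.00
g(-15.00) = -0.01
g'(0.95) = -338.73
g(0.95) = 15.99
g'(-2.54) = -0.06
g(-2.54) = -0.14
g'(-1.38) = -0.13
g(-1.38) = -0.24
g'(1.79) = -0.92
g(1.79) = 0.97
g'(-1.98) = -0.08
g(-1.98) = -0.18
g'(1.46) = -2.38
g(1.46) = 1.46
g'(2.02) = -0.57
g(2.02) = 0.81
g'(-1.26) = -0.15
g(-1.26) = -0.26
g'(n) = 4.21*(1.76*n - 7.25)/(-0.88*n^2 + 7.25*n - 5.83)^2 = (7.4096*n - 30.5225)/(0.88*n^2 - 7.25*n + 5.83)^2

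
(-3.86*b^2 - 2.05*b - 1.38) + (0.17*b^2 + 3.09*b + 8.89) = -3.69*b^2 + 1.04*b + 7.51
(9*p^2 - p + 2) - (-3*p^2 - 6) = 12*p^2 - p + 8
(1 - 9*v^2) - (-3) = 4 - 9*v^2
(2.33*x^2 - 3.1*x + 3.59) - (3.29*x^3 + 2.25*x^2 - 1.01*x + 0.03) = -3.29*x^3 + 0.0800000000000001*x^2 - 2.09*x + 3.56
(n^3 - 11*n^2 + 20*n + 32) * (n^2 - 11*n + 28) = n^5 - 22*n^4 + 169*n^3 - 496*n^2 + 208*n + 896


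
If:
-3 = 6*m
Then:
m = -1/2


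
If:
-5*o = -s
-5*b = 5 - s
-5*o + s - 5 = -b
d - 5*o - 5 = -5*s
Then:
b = 5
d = -115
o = 6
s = 30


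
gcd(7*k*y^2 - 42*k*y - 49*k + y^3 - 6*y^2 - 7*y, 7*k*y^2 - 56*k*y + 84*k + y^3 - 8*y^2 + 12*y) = 7*k + y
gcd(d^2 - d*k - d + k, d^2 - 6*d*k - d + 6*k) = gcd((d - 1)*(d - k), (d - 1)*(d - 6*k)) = d - 1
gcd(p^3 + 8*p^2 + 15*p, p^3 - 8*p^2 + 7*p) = p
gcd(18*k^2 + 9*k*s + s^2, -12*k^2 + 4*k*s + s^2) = 6*k + s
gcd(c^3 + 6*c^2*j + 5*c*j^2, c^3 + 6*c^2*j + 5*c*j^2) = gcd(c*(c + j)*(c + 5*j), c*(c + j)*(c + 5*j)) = c^3 + 6*c^2*j + 5*c*j^2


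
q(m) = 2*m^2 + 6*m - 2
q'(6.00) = 30.00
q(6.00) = 106.00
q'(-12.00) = -42.00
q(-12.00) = 214.00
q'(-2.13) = -2.52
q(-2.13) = -5.71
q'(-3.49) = -7.96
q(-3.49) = 1.42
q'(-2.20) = -2.80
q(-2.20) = -5.52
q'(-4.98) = -13.92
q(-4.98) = 17.72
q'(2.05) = 14.20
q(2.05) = 18.70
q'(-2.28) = -3.12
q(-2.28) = -5.28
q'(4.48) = 23.92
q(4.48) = 65.02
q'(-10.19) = -34.76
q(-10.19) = 144.53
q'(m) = 4*m + 6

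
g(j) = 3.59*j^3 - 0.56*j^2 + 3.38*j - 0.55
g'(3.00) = 96.95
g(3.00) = 101.48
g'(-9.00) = 885.83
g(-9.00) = -2693.44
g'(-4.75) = 251.70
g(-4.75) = -413.99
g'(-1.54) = 30.65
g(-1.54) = -20.19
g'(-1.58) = 32.04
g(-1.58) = -21.45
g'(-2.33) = 64.46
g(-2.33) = -56.88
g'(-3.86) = 168.17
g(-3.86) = -228.41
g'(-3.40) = 131.69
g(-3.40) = -159.62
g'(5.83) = 362.91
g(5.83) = 711.50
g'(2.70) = 78.87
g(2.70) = 75.16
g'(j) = 10.77*j^2 - 1.12*j + 3.38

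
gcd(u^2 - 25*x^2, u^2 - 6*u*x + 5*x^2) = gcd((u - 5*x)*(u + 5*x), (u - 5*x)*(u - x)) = -u + 5*x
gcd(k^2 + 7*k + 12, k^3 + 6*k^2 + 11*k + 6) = k + 3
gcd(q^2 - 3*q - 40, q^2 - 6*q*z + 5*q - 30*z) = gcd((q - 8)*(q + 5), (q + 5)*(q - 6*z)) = q + 5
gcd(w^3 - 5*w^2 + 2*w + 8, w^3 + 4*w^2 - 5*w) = 1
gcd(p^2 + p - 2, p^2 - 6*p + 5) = p - 1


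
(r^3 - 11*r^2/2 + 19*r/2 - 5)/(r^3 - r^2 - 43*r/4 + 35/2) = 2*(r - 1)/(2*r + 7)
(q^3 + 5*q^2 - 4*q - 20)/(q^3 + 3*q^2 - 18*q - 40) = (q - 2)/(q - 4)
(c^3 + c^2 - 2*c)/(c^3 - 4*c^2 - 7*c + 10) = c/(c - 5)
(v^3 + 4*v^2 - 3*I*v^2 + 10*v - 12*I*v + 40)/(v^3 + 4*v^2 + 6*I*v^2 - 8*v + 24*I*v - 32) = (v - 5*I)/(v + 4*I)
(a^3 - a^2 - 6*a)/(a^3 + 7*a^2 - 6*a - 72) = a*(a + 2)/(a^2 + 10*a + 24)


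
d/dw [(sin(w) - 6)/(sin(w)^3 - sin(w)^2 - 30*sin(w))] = -(2*sin(w) + 5)*cos(w)/((sin(w) + 5)^2*sin(w)^2)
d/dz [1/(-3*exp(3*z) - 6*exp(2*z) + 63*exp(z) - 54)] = (exp(2*z) + 4*exp(z)/3 - 7)*exp(z)/(exp(3*z) + 2*exp(2*z) - 21*exp(z) + 18)^2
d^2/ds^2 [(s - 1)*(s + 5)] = 2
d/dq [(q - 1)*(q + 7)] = 2*q + 6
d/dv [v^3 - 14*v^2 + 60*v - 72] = 3*v^2 - 28*v + 60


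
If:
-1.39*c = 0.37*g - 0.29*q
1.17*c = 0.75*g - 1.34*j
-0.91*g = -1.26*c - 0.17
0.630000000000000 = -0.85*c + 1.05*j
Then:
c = -0.55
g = -0.57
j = 0.16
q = -3.34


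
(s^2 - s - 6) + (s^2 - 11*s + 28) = 2*s^2 - 12*s + 22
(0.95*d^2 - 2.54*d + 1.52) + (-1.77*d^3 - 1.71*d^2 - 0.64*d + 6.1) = -1.77*d^3 - 0.76*d^2 - 3.18*d + 7.62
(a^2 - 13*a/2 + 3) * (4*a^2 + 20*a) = 4*a^4 - 6*a^3 - 118*a^2 + 60*a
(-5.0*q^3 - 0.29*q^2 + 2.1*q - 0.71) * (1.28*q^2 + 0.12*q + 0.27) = -6.4*q^5 - 0.9712*q^4 + 1.3032*q^3 - 0.7351*q^2 + 0.4818*q - 0.1917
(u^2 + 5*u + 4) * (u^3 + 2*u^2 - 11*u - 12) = u^5 + 7*u^4 + 3*u^3 - 59*u^2 - 104*u - 48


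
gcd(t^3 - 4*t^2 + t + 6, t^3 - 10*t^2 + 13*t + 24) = t^2 - 2*t - 3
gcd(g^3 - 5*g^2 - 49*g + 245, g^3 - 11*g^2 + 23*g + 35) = g^2 - 12*g + 35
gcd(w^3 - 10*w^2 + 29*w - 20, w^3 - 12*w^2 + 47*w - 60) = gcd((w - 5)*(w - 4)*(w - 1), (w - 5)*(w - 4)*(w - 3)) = w^2 - 9*w + 20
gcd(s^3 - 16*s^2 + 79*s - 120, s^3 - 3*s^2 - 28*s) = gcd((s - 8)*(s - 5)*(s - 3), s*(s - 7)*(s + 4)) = 1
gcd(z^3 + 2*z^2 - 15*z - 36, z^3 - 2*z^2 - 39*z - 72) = z^2 + 6*z + 9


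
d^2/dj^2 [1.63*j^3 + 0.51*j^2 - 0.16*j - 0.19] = 9.78*j + 1.02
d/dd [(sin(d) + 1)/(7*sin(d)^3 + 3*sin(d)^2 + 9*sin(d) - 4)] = -(14*sin(d)^3 + 24*sin(d)^2 + 6*sin(d) + 13)*cos(d)/(7*sin(d)^3 + 3*sin(d)^2 + 9*sin(d) - 4)^2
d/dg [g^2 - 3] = 2*g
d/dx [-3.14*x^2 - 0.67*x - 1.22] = -6.28*x - 0.67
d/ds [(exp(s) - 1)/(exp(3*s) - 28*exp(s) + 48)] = ((1 - exp(s))*(3*exp(2*s) - 28) + exp(3*s) - 28*exp(s) + 48)*exp(s)/(exp(3*s) - 28*exp(s) + 48)^2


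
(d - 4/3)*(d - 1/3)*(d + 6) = d^3 + 13*d^2/3 - 86*d/9 + 8/3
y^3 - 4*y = y*(y - 2)*(y + 2)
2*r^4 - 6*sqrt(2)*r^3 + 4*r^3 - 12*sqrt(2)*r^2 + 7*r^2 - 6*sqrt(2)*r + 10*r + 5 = (r - 5*sqrt(2)/2)*(r - sqrt(2)/2)*(sqrt(2)*r + sqrt(2))^2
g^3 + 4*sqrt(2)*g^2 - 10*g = g*(g - sqrt(2))*(g + 5*sqrt(2))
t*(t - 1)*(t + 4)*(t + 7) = t^4 + 10*t^3 + 17*t^2 - 28*t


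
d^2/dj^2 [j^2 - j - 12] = 2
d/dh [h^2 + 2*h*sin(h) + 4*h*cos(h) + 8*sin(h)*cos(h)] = -4*h*sin(h) + 2*h*cos(h) + 2*h + 2*sin(h) + 4*cos(h) + 8*cos(2*h)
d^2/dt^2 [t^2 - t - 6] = 2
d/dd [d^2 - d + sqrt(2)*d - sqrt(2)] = 2*d - 1 + sqrt(2)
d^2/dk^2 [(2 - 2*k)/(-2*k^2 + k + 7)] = 4*(3*(1 - 2*k)*(-2*k^2 + k + 7) - (k - 1)*(4*k - 1)^2)/(-2*k^2 + k + 7)^3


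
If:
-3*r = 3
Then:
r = -1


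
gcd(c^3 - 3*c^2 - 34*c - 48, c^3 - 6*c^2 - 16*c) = c^2 - 6*c - 16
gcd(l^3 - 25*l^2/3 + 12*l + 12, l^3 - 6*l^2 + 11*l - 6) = l - 3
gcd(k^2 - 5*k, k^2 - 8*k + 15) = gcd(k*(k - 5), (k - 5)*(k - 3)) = k - 5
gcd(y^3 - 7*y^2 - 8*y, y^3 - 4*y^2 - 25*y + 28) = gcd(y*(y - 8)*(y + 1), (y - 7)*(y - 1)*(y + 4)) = 1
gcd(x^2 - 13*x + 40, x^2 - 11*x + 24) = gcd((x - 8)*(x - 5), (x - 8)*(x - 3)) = x - 8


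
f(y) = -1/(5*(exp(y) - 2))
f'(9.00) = 0.00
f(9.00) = 0.00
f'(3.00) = 0.01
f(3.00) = -0.01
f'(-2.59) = 0.00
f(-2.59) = 0.10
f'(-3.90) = 0.00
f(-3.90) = 0.10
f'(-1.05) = 0.03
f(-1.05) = 0.12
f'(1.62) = 0.11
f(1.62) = -0.07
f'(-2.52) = 0.00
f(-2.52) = 0.10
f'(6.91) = 0.00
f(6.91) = -0.00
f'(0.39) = 1.08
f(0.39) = 0.38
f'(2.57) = 0.02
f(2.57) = -0.02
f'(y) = exp(y)/(5*(exp(y) - 2)^2)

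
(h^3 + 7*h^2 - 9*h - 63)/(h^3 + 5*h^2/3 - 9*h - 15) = 3*(h + 7)/(3*h + 5)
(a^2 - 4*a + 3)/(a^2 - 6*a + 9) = (a - 1)/(a - 3)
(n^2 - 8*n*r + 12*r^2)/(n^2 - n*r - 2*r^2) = (n - 6*r)/(n + r)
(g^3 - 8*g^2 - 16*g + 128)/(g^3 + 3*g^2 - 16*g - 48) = (g - 8)/(g + 3)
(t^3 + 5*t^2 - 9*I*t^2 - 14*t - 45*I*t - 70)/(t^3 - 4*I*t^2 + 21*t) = (t^2 + t*(5 - 2*I) - 10*I)/(t*(t + 3*I))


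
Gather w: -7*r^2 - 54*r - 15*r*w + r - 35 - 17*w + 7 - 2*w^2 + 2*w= -7*r^2 - 53*r - 2*w^2 + w*(-15*r - 15) - 28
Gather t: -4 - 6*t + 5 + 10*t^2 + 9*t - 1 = 10*t^2 + 3*t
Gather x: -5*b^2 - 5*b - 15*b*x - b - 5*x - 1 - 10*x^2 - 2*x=-5*b^2 - 6*b - 10*x^2 + x*(-15*b - 7) - 1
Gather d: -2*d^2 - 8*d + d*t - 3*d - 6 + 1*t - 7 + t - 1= -2*d^2 + d*(t - 11) + 2*t - 14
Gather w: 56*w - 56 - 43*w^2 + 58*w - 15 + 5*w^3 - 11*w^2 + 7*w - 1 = 5*w^3 - 54*w^2 + 121*w - 72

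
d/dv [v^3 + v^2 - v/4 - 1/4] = 3*v^2 + 2*v - 1/4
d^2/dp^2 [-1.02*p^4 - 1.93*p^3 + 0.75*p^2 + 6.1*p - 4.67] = -12.24*p^2 - 11.58*p + 1.5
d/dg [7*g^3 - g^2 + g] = 21*g^2 - 2*g + 1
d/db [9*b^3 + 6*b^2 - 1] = 3*b*(9*b + 4)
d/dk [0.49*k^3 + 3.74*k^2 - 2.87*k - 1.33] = 1.47*k^2 + 7.48*k - 2.87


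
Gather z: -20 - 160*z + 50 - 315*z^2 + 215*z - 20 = -315*z^2 + 55*z + 10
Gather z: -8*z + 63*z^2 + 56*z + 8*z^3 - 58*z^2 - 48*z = 8*z^3 + 5*z^2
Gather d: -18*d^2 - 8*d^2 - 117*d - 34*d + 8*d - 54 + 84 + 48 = -26*d^2 - 143*d + 78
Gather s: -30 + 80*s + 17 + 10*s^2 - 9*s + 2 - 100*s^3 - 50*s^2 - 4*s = -100*s^3 - 40*s^2 + 67*s - 11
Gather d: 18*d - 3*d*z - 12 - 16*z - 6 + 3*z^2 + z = d*(18 - 3*z) + 3*z^2 - 15*z - 18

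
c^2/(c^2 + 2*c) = c/(c + 2)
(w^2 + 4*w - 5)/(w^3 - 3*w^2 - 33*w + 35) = 1/(w - 7)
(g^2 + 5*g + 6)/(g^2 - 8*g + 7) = (g^2 + 5*g + 6)/(g^2 - 8*g + 7)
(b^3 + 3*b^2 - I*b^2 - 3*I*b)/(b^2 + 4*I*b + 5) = b*(b + 3)/(b + 5*I)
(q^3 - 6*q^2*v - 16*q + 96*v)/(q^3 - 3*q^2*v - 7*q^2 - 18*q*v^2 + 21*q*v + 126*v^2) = (q^2 - 16)/(q^2 + 3*q*v - 7*q - 21*v)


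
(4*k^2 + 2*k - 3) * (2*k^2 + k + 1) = 8*k^4 + 8*k^3 - k - 3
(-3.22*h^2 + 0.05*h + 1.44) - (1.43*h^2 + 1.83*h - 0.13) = -4.65*h^2 - 1.78*h + 1.57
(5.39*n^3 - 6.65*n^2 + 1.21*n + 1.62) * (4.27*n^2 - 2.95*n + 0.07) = 23.0153*n^5 - 44.296*n^4 + 25.1615*n^3 + 2.8824*n^2 - 4.6943*n + 0.1134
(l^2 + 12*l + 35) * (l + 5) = l^3 + 17*l^2 + 95*l + 175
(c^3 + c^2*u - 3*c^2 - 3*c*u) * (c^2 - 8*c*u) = c^5 - 7*c^4*u - 3*c^4 - 8*c^3*u^2 + 21*c^3*u + 24*c^2*u^2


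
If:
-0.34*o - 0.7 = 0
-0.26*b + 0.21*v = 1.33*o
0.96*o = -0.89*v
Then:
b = 12.33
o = -2.06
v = 2.22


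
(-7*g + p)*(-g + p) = 7*g^2 - 8*g*p + p^2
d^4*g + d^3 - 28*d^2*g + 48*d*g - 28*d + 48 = (d - 4)*(d - 2)*(d + 6)*(d*g + 1)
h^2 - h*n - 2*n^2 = (h - 2*n)*(h + n)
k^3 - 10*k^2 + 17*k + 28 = (k - 7)*(k - 4)*(k + 1)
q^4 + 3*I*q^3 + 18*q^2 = q^2*(q - 3*I)*(q + 6*I)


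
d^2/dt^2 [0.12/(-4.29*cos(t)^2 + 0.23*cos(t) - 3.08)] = (8.833968*(1 - cos(t)^2)^2 - 0.355212*cos(t)^3 - 1.919004*cos(t)^2 + 0.795432*cos(t) - 5.675496)/(4.29*cos(t)^2 - 0.23*cos(t) + 3.08)^3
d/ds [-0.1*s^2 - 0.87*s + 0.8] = -0.2*s - 0.87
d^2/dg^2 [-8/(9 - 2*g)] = 64/(2*g - 9)^3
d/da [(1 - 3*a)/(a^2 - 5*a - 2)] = (3*a^2 - 2*a + 11)/(a^4 - 10*a^3 + 21*a^2 + 20*a + 4)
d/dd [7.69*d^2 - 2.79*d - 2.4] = 15.38*d - 2.79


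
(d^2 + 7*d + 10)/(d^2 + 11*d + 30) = (d + 2)/(d + 6)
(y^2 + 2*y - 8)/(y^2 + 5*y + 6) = (y^2 + 2*y - 8)/(y^2 + 5*y + 6)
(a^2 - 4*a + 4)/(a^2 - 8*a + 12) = (a - 2)/(a - 6)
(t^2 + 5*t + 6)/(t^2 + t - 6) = (t + 2)/(t - 2)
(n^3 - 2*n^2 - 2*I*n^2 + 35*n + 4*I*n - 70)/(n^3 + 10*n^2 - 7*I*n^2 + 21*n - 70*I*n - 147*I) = (n^2 + n*(-2 + 5*I) - 10*I)/(n^2 + 10*n + 21)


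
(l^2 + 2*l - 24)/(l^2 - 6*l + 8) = (l + 6)/(l - 2)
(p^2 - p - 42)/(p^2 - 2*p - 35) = (p + 6)/(p + 5)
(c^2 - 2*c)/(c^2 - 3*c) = (c - 2)/(c - 3)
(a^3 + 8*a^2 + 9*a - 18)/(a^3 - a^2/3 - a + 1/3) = 3*(a^2 + 9*a + 18)/(3*a^2 + 2*a - 1)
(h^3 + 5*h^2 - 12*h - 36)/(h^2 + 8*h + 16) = (h^3 + 5*h^2 - 12*h - 36)/(h^2 + 8*h + 16)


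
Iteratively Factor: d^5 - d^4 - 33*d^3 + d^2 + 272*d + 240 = (d - 4)*(d^4 + 3*d^3 - 21*d^2 - 83*d - 60) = (d - 4)*(d + 1)*(d^3 + 2*d^2 - 23*d - 60) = (d - 5)*(d - 4)*(d + 1)*(d^2 + 7*d + 12) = (d - 5)*(d - 4)*(d + 1)*(d + 4)*(d + 3)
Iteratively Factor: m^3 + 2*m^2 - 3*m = (m)*(m^2 + 2*m - 3) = m*(m - 1)*(m + 3)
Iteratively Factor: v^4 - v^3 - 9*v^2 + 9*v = (v - 3)*(v^3 + 2*v^2 - 3*v) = (v - 3)*(v + 3)*(v^2 - v) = (v - 3)*(v - 1)*(v + 3)*(v)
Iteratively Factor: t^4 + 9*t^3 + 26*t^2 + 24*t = (t + 3)*(t^3 + 6*t^2 + 8*t) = (t + 3)*(t + 4)*(t^2 + 2*t) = t*(t + 3)*(t + 4)*(t + 2)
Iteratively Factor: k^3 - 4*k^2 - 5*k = (k)*(k^2 - 4*k - 5) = k*(k + 1)*(k - 5)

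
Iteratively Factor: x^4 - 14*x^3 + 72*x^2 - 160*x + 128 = (x - 4)*(x^3 - 10*x^2 + 32*x - 32) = (x - 4)^2*(x^2 - 6*x + 8) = (x - 4)^3*(x - 2)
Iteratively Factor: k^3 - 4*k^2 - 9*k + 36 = (k - 4)*(k^2 - 9) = (k - 4)*(k - 3)*(k + 3)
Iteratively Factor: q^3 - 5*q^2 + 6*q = (q)*(q^2 - 5*q + 6) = q*(q - 2)*(q - 3)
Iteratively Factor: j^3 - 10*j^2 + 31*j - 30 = (j - 3)*(j^2 - 7*j + 10) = (j - 5)*(j - 3)*(j - 2)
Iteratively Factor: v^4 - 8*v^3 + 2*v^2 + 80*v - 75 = (v - 5)*(v^3 - 3*v^2 - 13*v + 15) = (v - 5)^2*(v^2 + 2*v - 3) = (v - 5)^2*(v - 1)*(v + 3)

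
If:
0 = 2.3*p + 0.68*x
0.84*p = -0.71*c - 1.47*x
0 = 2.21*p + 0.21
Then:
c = -0.55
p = -0.10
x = 0.32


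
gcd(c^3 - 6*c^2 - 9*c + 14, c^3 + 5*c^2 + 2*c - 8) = c^2 + c - 2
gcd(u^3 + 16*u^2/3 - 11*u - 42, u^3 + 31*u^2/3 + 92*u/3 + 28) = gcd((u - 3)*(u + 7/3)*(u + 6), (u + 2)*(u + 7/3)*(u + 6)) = u^2 + 25*u/3 + 14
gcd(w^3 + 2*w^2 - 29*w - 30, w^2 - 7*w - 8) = w + 1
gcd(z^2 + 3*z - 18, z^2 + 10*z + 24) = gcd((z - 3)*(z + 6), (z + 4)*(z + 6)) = z + 6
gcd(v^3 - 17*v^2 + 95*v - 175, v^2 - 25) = v - 5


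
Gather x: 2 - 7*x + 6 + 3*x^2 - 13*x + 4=3*x^2 - 20*x + 12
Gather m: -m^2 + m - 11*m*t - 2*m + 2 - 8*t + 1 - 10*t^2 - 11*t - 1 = -m^2 + m*(-11*t - 1) - 10*t^2 - 19*t + 2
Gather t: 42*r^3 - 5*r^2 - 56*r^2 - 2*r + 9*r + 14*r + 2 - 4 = 42*r^3 - 61*r^2 + 21*r - 2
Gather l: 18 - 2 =16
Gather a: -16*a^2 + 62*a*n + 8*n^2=-16*a^2 + 62*a*n + 8*n^2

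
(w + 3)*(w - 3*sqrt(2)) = w^2 - 3*sqrt(2)*w + 3*w - 9*sqrt(2)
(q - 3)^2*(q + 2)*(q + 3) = q^4 - q^3 - 15*q^2 + 9*q + 54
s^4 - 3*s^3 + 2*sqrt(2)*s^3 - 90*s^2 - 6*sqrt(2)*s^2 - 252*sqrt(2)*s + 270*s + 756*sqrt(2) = (s - 3)*(s - 7*sqrt(2))*(s + 3*sqrt(2))*(s + 6*sqrt(2))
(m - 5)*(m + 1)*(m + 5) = m^3 + m^2 - 25*m - 25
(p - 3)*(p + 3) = p^2 - 9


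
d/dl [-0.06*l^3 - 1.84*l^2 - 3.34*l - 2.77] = -0.18*l^2 - 3.68*l - 3.34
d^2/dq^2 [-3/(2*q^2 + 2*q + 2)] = 3*(q^2 + q - (2*q + 1)^2 + 1)/(q^2 + q + 1)^3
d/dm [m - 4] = 1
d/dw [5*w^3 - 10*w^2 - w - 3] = 15*w^2 - 20*w - 1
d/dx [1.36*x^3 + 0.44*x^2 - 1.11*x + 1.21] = 4.08*x^2 + 0.88*x - 1.11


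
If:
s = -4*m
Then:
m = -s/4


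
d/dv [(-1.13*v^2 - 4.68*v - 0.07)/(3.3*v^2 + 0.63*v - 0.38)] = (14.7321*v^2 + 1.3208*v + 1.8225)/(10.89*v^4 + 4.158*v^3 - 2.1111*v^2 - 0.4788*v + 0.1444)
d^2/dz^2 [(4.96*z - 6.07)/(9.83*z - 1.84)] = -993.649822/(9.83*z - 1.84)^3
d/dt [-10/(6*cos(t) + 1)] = -60*sin(t)/(6*cos(t) + 1)^2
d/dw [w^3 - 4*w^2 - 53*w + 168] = 3*w^2 - 8*w - 53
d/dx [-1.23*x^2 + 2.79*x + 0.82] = 2.79 - 2.46*x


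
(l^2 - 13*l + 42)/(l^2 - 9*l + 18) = (l - 7)/(l - 3)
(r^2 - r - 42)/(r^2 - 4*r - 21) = (r + 6)/(r + 3)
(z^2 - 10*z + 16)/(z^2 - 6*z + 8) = (z - 8)/(z - 4)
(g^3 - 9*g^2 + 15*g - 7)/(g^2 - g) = g - 8 + 7/g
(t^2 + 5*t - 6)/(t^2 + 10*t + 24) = (t - 1)/(t + 4)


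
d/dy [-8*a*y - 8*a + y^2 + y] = -8*a + 2*y + 1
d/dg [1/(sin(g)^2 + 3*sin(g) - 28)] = -(2*sin(g) + 3)*cos(g)/(sin(g)^2 + 3*sin(g) - 28)^2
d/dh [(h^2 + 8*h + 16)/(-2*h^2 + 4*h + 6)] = (5*h^2 + 19*h - 4)/(h^4 - 4*h^3 - 2*h^2 + 12*h + 9)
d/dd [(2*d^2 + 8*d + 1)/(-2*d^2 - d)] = (14*d^2 + 4*d + 1)/(d^2*(4*d^2 + 4*d + 1))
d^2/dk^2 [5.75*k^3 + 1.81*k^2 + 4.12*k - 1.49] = 34.5*k + 3.62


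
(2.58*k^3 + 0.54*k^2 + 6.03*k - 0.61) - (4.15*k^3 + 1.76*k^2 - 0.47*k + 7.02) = -1.57*k^3 - 1.22*k^2 + 6.5*k - 7.63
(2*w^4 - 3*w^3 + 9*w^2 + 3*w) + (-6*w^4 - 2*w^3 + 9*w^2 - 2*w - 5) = -4*w^4 - 5*w^3 + 18*w^2 + w - 5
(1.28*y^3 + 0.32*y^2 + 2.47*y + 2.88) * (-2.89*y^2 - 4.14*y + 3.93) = -3.6992*y^5 - 6.224*y^4 - 3.4327*y^3 - 17.2914*y^2 - 2.2161*y + 11.3184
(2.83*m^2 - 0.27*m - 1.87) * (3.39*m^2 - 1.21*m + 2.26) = 9.5937*m^4 - 4.3396*m^3 + 0.383199999999999*m^2 + 1.6525*m - 4.2262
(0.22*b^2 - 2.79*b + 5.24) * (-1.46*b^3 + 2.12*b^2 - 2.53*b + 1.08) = -0.3212*b^5 + 4.5398*b^4 - 14.1218*b^3 + 18.4051*b^2 - 16.2704*b + 5.6592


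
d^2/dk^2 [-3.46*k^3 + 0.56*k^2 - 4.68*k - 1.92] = 1.12 - 20.76*k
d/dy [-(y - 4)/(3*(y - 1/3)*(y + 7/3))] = 3*(9*y^2 - 72*y - 65)/(81*y^4 + 324*y^3 + 198*y^2 - 252*y + 49)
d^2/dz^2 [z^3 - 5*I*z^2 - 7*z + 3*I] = 6*z - 10*I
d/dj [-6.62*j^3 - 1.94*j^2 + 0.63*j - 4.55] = -19.86*j^2 - 3.88*j + 0.63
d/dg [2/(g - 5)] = -2/(g - 5)^2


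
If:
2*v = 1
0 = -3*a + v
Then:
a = 1/6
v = 1/2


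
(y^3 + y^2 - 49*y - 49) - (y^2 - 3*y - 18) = y^3 - 46*y - 31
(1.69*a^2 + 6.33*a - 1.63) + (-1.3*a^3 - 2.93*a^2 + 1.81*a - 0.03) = -1.3*a^3 - 1.24*a^2 + 8.14*a - 1.66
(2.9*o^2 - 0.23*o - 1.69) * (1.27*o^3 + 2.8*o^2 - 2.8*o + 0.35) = 3.683*o^5 + 7.8279*o^4 - 10.9103*o^3 - 3.073*o^2 + 4.6515*o - 0.5915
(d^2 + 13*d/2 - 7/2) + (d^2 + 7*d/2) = 2*d^2 + 10*d - 7/2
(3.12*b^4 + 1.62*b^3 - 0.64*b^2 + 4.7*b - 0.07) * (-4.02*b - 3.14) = -12.5424*b^5 - 16.3092*b^4 - 2.514*b^3 - 16.8844*b^2 - 14.4766*b + 0.2198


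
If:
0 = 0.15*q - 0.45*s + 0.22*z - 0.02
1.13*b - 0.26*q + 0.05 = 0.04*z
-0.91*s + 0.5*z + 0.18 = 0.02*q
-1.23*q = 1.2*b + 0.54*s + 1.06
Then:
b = -0.16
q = 0.07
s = -1.78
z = -3.59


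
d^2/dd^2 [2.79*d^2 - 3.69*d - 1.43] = 5.58000000000000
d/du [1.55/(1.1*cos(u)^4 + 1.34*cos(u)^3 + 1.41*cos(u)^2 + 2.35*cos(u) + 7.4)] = (6.82*cos(u)^3 + 6.231*cos(u)^2 + 4.371*cos(u) + 3.6425)*sin(u)/(1.1*cos(u)^4 + 1.34*cos(u)^3 + 1.41*cos(u)^2 + 2.35*cos(u) + 7.4)^2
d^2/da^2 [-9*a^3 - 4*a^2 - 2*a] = -54*a - 8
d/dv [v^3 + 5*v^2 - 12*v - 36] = 3*v^2 + 10*v - 12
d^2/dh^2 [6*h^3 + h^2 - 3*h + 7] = 36*h + 2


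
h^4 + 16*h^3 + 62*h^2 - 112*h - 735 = (h - 3)*(h + 5)*(h + 7)^2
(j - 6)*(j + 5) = j^2 - j - 30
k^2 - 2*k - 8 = (k - 4)*(k + 2)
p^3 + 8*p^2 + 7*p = p*(p + 1)*(p + 7)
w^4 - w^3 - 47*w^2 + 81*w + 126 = (w - 6)*(w - 3)*(w + 1)*(w + 7)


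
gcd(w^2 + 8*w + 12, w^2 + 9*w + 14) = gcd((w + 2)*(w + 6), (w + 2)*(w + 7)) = w + 2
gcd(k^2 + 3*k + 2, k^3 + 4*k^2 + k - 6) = k + 2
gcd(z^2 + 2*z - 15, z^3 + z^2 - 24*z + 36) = z - 3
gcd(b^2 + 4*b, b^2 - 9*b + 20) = 1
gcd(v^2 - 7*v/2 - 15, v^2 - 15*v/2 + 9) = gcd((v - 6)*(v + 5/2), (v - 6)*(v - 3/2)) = v - 6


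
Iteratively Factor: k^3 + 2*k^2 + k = (k)*(k^2 + 2*k + 1) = k*(k + 1)*(k + 1)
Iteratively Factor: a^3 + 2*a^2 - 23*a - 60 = (a + 4)*(a^2 - 2*a - 15) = (a - 5)*(a + 4)*(a + 3)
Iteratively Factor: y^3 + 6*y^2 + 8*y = (y)*(y^2 + 6*y + 8) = y*(y + 4)*(y + 2)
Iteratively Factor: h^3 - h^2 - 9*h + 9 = (h + 3)*(h^2 - 4*h + 3) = (h - 3)*(h + 3)*(h - 1)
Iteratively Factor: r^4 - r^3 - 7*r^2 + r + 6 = (r - 1)*(r^3 - 7*r - 6) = (r - 3)*(r - 1)*(r^2 + 3*r + 2) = (r - 3)*(r - 1)*(r + 1)*(r + 2)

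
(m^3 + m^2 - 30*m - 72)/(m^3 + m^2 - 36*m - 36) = (m^2 + 7*m + 12)/(m^2 + 7*m + 6)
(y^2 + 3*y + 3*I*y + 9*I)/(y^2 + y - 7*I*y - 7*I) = (y^2 + 3*y*(1 + I) + 9*I)/(y^2 + y*(1 - 7*I) - 7*I)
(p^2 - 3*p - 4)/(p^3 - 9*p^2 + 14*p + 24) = 1/(p - 6)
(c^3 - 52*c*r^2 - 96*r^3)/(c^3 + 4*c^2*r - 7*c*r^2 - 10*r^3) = (c^3 - 52*c*r^2 - 96*r^3)/(c^3 + 4*c^2*r - 7*c*r^2 - 10*r^3)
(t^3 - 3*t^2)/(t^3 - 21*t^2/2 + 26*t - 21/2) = 2*t^2/(2*t^2 - 15*t + 7)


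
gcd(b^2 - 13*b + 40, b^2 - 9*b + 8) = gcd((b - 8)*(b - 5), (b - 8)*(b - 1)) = b - 8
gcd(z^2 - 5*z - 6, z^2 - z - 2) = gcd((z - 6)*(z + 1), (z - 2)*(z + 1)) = z + 1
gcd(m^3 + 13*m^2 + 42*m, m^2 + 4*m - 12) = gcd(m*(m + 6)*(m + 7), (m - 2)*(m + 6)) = m + 6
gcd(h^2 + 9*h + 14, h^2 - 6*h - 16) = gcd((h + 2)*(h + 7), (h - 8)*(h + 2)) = h + 2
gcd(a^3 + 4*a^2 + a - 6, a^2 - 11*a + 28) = 1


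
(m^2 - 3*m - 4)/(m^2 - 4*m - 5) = (m - 4)/(m - 5)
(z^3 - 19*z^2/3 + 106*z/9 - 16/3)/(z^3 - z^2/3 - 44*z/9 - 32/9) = (3*z^2 - 11*z + 6)/(3*z^2 + 7*z + 4)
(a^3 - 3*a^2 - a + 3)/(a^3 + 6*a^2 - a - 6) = (a - 3)/(a + 6)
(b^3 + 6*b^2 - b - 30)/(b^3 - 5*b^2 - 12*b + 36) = (b + 5)/(b - 6)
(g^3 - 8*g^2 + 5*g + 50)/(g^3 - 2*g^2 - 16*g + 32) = (g^3 - 8*g^2 + 5*g + 50)/(g^3 - 2*g^2 - 16*g + 32)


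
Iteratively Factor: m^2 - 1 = (m - 1)*(m + 1)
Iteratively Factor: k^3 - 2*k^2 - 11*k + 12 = (k + 3)*(k^2 - 5*k + 4) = (k - 1)*(k + 3)*(k - 4)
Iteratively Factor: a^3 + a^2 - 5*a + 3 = (a - 1)*(a^2 + 2*a - 3) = (a - 1)^2*(a + 3)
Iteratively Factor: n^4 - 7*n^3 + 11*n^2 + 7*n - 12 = (n - 1)*(n^3 - 6*n^2 + 5*n + 12) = (n - 1)*(n + 1)*(n^2 - 7*n + 12) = (n - 4)*(n - 1)*(n + 1)*(n - 3)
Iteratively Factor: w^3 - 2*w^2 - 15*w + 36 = (w - 3)*(w^2 + w - 12) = (w - 3)*(w + 4)*(w - 3)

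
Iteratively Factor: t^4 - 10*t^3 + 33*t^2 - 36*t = (t - 4)*(t^3 - 6*t^2 + 9*t) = (t - 4)*(t - 3)*(t^2 - 3*t) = t*(t - 4)*(t - 3)*(t - 3)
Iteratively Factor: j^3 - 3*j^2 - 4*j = (j)*(j^2 - 3*j - 4) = j*(j - 4)*(j + 1)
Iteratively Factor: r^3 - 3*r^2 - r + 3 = (r - 3)*(r^2 - 1) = (r - 3)*(r + 1)*(r - 1)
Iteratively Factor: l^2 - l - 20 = (l + 4)*(l - 5)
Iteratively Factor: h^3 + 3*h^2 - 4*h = (h)*(h^2 + 3*h - 4) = h*(h + 4)*(h - 1)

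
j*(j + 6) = j^2 + 6*j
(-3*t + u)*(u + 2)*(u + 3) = -3*t*u^2 - 15*t*u - 18*t + u^3 + 5*u^2 + 6*u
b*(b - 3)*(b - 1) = b^3 - 4*b^2 + 3*b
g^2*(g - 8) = g^3 - 8*g^2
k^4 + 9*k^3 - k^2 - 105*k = k*(k - 3)*(k + 5)*(k + 7)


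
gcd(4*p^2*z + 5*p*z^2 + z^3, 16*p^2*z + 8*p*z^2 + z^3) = 4*p*z + z^2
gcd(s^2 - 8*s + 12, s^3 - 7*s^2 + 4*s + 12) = s^2 - 8*s + 12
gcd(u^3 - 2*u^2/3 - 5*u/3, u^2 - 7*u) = u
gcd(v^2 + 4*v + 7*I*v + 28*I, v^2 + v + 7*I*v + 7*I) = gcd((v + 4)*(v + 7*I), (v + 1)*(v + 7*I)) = v + 7*I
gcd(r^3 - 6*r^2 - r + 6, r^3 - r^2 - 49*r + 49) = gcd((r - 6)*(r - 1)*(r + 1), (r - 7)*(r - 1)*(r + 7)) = r - 1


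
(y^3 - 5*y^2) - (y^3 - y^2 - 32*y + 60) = -4*y^2 + 32*y - 60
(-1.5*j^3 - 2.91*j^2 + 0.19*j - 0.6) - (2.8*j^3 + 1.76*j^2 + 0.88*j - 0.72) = -4.3*j^3 - 4.67*j^2 - 0.69*j + 0.12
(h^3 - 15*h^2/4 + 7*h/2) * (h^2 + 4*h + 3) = h^5 + h^4/4 - 17*h^3/2 + 11*h^2/4 + 21*h/2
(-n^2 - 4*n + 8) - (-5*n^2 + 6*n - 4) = 4*n^2 - 10*n + 12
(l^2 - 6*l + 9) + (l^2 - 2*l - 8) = 2*l^2 - 8*l + 1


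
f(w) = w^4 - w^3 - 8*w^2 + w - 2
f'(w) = 4*w^3 - 3*w^2 - 16*w + 1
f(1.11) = -10.60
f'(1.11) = -14.99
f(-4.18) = 232.36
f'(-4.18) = -276.68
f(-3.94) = 172.02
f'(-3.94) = -227.18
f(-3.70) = 122.85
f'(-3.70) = -183.48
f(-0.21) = -2.55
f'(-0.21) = 4.19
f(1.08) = -10.15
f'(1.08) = -14.74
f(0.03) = -1.98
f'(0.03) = 0.52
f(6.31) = 1019.86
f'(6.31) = 785.55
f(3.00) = -17.00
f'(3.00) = 34.00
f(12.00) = 17866.00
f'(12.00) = 6289.00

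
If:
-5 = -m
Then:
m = 5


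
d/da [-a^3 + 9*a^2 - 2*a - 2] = -3*a^2 + 18*a - 2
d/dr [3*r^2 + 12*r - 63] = 6*r + 12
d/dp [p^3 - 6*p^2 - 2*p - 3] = 3*p^2 - 12*p - 2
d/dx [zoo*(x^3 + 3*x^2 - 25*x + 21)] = zoo*(x^2 + x + 1)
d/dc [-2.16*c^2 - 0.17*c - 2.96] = -4.32*c - 0.17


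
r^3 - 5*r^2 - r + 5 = (r - 5)*(r - 1)*(r + 1)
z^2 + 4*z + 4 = (z + 2)^2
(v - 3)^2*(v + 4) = v^3 - 2*v^2 - 15*v + 36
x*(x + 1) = x^2 + x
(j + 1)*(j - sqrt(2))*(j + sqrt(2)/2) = j^3 - sqrt(2)*j^2/2 + j^2 - j - sqrt(2)*j/2 - 1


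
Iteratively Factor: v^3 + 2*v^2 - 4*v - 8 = (v + 2)*(v^2 - 4) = (v + 2)^2*(v - 2)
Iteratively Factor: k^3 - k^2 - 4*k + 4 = (k - 2)*(k^2 + k - 2) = (k - 2)*(k - 1)*(k + 2)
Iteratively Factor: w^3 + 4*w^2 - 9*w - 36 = (w + 4)*(w^2 - 9) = (w - 3)*(w + 4)*(w + 3)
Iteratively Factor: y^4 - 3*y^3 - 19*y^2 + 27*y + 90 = (y + 2)*(y^3 - 5*y^2 - 9*y + 45) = (y - 3)*(y + 2)*(y^2 - 2*y - 15) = (y - 3)*(y + 2)*(y + 3)*(y - 5)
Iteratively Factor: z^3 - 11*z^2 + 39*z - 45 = (z - 5)*(z^2 - 6*z + 9) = (z - 5)*(z - 3)*(z - 3)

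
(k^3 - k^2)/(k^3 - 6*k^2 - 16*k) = k*(1 - k)/(-k^2 + 6*k + 16)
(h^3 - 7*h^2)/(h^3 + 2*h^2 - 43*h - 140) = h^2/(h^2 + 9*h + 20)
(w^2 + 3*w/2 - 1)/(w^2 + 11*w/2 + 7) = (2*w - 1)/(2*w + 7)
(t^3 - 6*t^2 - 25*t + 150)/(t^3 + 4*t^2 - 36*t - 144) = (t^2 - 25)/(t^2 + 10*t + 24)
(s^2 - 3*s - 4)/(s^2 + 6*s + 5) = (s - 4)/(s + 5)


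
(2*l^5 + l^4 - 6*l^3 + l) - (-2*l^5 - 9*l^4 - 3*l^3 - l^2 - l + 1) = 4*l^5 + 10*l^4 - 3*l^3 + l^2 + 2*l - 1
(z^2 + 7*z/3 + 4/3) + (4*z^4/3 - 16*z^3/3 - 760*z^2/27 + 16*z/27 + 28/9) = 4*z^4/3 - 16*z^3/3 - 733*z^2/27 + 79*z/27 + 40/9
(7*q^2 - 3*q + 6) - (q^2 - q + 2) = 6*q^2 - 2*q + 4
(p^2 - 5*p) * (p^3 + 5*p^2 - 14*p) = p^5 - 39*p^3 + 70*p^2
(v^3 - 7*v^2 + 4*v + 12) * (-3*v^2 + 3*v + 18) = -3*v^5 + 24*v^4 - 15*v^3 - 150*v^2 + 108*v + 216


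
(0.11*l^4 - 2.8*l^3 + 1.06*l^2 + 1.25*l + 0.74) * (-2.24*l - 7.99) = -0.2464*l^5 + 5.3931*l^4 + 19.9976*l^3 - 11.2694*l^2 - 11.6451*l - 5.9126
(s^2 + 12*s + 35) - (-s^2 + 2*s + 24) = 2*s^2 + 10*s + 11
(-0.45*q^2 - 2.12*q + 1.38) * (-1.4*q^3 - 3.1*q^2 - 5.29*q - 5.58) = 0.63*q^5 + 4.363*q^4 + 7.0205*q^3 + 9.4478*q^2 + 4.5294*q - 7.7004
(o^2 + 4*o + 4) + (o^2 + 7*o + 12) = 2*o^2 + 11*o + 16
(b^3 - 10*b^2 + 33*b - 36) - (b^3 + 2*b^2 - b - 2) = -12*b^2 + 34*b - 34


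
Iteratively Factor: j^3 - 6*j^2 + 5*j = (j)*(j^2 - 6*j + 5) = j*(j - 5)*(j - 1)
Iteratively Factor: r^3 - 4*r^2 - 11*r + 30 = (r + 3)*(r^2 - 7*r + 10) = (r - 5)*(r + 3)*(r - 2)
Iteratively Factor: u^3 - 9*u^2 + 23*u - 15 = (u - 3)*(u^2 - 6*u + 5) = (u - 5)*(u - 3)*(u - 1)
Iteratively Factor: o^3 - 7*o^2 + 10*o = (o - 2)*(o^2 - 5*o) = (o - 5)*(o - 2)*(o)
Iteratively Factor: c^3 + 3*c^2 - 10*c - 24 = (c + 4)*(c^2 - c - 6) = (c - 3)*(c + 4)*(c + 2)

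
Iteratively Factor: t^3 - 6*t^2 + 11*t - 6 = (t - 3)*(t^2 - 3*t + 2) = (t - 3)*(t - 2)*(t - 1)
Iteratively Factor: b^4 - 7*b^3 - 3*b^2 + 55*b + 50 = (b - 5)*(b^3 - 2*b^2 - 13*b - 10) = (b - 5)*(b + 1)*(b^2 - 3*b - 10) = (b - 5)^2*(b + 1)*(b + 2)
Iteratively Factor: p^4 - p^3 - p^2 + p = (p)*(p^3 - p^2 - p + 1) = p*(p + 1)*(p^2 - 2*p + 1) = p*(p - 1)*(p + 1)*(p - 1)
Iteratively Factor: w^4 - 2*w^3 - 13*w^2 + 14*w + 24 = (w + 1)*(w^3 - 3*w^2 - 10*w + 24) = (w - 2)*(w + 1)*(w^2 - w - 12) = (w - 4)*(w - 2)*(w + 1)*(w + 3)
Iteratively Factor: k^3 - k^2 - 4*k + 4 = (k + 2)*(k^2 - 3*k + 2) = (k - 2)*(k + 2)*(k - 1)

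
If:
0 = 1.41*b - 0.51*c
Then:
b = 0.361702127659574*c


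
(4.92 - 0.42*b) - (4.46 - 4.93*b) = 4.51*b + 0.46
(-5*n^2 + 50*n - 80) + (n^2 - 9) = -4*n^2 + 50*n - 89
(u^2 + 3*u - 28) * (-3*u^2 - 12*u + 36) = -3*u^4 - 21*u^3 + 84*u^2 + 444*u - 1008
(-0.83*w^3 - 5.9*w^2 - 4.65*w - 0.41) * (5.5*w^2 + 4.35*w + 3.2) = -4.565*w^5 - 36.0605*w^4 - 53.896*w^3 - 41.3625*w^2 - 16.6635*w - 1.312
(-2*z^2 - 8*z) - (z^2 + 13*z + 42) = -3*z^2 - 21*z - 42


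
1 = 1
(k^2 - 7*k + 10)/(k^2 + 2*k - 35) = (k - 2)/(k + 7)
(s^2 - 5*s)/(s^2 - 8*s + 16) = s*(s - 5)/(s^2 - 8*s + 16)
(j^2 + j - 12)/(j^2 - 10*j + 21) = (j + 4)/(j - 7)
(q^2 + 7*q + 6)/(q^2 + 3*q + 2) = (q + 6)/(q + 2)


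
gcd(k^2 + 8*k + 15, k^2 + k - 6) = k + 3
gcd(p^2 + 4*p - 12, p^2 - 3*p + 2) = p - 2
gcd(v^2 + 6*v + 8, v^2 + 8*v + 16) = v + 4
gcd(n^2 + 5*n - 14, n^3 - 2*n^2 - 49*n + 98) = n^2 + 5*n - 14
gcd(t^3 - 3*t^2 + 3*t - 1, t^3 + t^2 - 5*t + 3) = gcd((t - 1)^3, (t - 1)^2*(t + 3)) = t^2 - 2*t + 1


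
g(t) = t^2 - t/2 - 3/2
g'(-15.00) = -30.50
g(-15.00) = 231.00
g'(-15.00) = -30.50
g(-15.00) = 231.00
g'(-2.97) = -6.44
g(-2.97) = 8.81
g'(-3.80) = -8.10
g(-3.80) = 14.84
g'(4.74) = 8.98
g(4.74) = 18.60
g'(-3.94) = -8.38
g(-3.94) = 15.99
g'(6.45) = 12.40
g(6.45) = 36.88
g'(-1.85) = -4.20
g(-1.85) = 2.85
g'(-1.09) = -2.68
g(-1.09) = 0.23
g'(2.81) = 5.12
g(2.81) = 4.99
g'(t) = 2*t - 1/2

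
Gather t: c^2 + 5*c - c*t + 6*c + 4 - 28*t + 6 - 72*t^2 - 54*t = c^2 + 11*c - 72*t^2 + t*(-c - 82) + 10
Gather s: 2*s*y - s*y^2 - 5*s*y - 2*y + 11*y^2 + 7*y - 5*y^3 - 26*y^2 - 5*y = s*(-y^2 - 3*y) - 5*y^3 - 15*y^2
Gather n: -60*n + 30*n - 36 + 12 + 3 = -30*n - 21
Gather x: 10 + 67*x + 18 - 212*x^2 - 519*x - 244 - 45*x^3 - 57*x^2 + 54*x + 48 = -45*x^3 - 269*x^2 - 398*x - 168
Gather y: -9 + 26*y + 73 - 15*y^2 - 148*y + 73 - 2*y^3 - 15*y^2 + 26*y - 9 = -2*y^3 - 30*y^2 - 96*y + 128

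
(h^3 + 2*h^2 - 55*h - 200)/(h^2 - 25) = (h^2 - 3*h - 40)/(h - 5)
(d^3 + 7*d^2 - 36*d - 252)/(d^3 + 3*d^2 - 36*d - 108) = (d + 7)/(d + 3)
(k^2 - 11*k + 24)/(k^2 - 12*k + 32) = (k - 3)/(k - 4)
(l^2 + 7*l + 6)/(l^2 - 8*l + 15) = (l^2 + 7*l + 6)/(l^2 - 8*l + 15)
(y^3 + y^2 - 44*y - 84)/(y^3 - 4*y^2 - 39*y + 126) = (y + 2)/(y - 3)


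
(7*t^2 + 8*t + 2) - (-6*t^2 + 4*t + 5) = 13*t^2 + 4*t - 3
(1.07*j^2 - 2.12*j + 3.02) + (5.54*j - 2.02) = 1.07*j^2 + 3.42*j + 1.0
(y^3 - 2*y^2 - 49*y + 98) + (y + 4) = y^3 - 2*y^2 - 48*y + 102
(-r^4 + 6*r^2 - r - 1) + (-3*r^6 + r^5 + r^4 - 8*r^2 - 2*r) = -3*r^6 + r^5 - 2*r^2 - 3*r - 1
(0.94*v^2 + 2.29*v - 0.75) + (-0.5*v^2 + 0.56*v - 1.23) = 0.44*v^2 + 2.85*v - 1.98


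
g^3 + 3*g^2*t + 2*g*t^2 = g*(g + t)*(g + 2*t)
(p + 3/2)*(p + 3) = p^2 + 9*p/2 + 9/2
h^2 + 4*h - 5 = (h - 1)*(h + 5)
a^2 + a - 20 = (a - 4)*(a + 5)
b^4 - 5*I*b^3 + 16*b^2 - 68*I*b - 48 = (b - 6*I)*(b - 2*I)*(b - I)*(b + 4*I)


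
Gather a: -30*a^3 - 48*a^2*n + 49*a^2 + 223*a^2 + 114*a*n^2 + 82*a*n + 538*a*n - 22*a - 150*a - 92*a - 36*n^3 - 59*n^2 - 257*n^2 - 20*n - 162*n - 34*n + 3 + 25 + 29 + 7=-30*a^3 + a^2*(272 - 48*n) + a*(114*n^2 + 620*n - 264) - 36*n^3 - 316*n^2 - 216*n + 64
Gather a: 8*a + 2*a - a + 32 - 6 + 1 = 9*a + 27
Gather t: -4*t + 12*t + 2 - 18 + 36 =8*t + 20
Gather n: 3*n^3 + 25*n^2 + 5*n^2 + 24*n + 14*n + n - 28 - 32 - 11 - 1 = 3*n^3 + 30*n^2 + 39*n - 72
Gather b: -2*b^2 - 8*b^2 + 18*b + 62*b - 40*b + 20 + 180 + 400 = -10*b^2 + 40*b + 600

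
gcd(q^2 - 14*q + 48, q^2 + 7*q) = 1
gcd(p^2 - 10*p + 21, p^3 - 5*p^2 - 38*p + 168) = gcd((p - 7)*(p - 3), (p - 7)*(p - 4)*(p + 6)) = p - 7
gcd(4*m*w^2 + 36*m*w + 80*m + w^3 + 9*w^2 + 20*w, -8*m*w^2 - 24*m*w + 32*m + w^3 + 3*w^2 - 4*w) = w + 4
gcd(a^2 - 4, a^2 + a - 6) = a - 2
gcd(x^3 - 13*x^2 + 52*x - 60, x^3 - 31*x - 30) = x - 6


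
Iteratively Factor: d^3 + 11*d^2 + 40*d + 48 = (d + 3)*(d^2 + 8*d + 16) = (d + 3)*(d + 4)*(d + 4)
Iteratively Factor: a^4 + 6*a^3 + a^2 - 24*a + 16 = (a - 1)*(a^3 + 7*a^2 + 8*a - 16) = (a - 1)*(a + 4)*(a^2 + 3*a - 4) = (a - 1)*(a + 4)^2*(a - 1)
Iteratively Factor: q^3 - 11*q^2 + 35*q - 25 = (q - 5)*(q^2 - 6*q + 5) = (q - 5)*(q - 1)*(q - 5)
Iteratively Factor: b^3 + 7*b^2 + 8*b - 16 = (b - 1)*(b^2 + 8*b + 16) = (b - 1)*(b + 4)*(b + 4)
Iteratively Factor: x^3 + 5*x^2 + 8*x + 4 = (x + 1)*(x^2 + 4*x + 4) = (x + 1)*(x + 2)*(x + 2)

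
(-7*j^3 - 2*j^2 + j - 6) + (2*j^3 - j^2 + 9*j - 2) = -5*j^3 - 3*j^2 + 10*j - 8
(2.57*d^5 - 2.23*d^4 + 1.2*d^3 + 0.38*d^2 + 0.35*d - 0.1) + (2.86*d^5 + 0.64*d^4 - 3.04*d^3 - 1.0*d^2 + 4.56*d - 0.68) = 5.43*d^5 - 1.59*d^4 - 1.84*d^3 - 0.62*d^2 + 4.91*d - 0.78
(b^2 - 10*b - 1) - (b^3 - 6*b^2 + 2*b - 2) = -b^3 + 7*b^2 - 12*b + 1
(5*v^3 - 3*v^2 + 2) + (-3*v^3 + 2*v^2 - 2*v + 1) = 2*v^3 - v^2 - 2*v + 3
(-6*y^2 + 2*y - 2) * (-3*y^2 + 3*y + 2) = 18*y^4 - 24*y^3 - 2*y - 4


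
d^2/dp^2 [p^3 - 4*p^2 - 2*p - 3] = 6*p - 8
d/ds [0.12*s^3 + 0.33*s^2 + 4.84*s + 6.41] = 0.36*s^2 + 0.66*s + 4.84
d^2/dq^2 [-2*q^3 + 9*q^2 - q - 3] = 18 - 12*q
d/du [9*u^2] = 18*u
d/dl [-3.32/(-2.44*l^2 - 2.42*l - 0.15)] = (-16.2016*l - 8.0344)/(2.44*l^2 + 2.42*l + 0.15)^2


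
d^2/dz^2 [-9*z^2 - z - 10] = -18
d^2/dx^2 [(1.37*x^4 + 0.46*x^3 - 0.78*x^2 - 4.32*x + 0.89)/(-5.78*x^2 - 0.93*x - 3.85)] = (-91.5390159999999*x^6 - 44.1857879999999*x^5 - 190.029138*x^4 + 221.455444*x^3 - 536.108976*x^2 - 646.412496*x + 30.258398)/(193.100552*x^6 + 93.209436*x^5 + 400.864386*x^4 + 124.976097*x^3 + 267.011745*x^2 + 41.354775*x + 57.066625)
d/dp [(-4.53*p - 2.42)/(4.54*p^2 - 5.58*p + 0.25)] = (20.5662*p^2 + 21.9736*p - 14.6361)/(20.6116*p^4 - 50.6664*p^3 + 33.4064*p^2 - 2.79*p + 0.0625)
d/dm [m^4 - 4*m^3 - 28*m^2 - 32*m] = 4*m^3 - 12*m^2 - 56*m - 32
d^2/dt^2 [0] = 0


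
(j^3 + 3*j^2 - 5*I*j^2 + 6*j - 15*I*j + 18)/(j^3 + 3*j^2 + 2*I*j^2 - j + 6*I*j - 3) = (j - 6*I)/(j + I)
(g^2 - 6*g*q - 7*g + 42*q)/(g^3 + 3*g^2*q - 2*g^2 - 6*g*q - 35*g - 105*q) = (g - 6*q)/(g^2 + 3*g*q + 5*g + 15*q)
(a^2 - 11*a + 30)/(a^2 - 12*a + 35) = (a - 6)/(a - 7)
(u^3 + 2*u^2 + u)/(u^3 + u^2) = (u + 1)/u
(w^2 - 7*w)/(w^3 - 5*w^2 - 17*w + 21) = w/(w^2 + 2*w - 3)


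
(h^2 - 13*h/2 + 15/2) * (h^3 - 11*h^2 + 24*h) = h^5 - 35*h^4/2 + 103*h^3 - 477*h^2/2 + 180*h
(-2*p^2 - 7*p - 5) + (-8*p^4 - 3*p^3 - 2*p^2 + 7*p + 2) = -8*p^4 - 3*p^3 - 4*p^2 - 3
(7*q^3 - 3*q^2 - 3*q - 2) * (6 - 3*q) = -21*q^4 + 51*q^3 - 9*q^2 - 12*q - 12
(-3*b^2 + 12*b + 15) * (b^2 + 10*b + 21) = -3*b^4 - 18*b^3 + 72*b^2 + 402*b + 315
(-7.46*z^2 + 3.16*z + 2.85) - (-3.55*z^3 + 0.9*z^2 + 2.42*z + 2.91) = 3.55*z^3 - 8.36*z^2 + 0.74*z - 0.0600000000000001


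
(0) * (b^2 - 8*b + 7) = 0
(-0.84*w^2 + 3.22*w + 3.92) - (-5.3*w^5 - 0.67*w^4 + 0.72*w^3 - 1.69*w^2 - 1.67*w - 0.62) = 5.3*w^5 + 0.67*w^4 - 0.72*w^3 + 0.85*w^2 + 4.89*w + 4.54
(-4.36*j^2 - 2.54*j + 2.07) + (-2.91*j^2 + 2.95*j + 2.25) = -7.27*j^2 + 0.41*j + 4.32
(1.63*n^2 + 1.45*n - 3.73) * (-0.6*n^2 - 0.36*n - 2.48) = -0.978*n^4 - 1.4568*n^3 - 2.3264*n^2 - 2.2532*n + 9.2504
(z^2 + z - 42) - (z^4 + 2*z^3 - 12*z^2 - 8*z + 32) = -z^4 - 2*z^3 + 13*z^2 + 9*z - 74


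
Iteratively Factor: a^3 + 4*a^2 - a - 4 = (a + 4)*(a^2 - 1) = (a + 1)*(a + 4)*(a - 1)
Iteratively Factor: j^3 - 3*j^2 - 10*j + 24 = (j + 3)*(j^2 - 6*j + 8) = (j - 2)*(j + 3)*(j - 4)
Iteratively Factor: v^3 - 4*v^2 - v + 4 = (v + 1)*(v^2 - 5*v + 4) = (v - 1)*(v + 1)*(v - 4)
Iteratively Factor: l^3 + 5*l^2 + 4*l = (l + 4)*(l^2 + l) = l*(l + 4)*(l + 1)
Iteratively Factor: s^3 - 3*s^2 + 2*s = (s - 1)*(s^2 - 2*s) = s*(s - 1)*(s - 2)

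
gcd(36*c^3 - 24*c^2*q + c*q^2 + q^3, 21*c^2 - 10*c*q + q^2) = -3*c + q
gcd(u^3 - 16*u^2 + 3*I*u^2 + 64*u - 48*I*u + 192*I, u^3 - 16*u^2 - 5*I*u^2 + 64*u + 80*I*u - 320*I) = u^2 - 16*u + 64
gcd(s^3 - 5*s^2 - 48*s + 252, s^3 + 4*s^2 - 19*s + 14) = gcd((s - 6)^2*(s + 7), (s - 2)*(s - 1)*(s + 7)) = s + 7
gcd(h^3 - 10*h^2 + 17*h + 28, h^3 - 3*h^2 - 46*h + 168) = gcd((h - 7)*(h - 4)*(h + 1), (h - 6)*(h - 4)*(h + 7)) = h - 4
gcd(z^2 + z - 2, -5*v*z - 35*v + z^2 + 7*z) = 1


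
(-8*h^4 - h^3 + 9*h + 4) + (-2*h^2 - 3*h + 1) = -8*h^4 - h^3 - 2*h^2 + 6*h + 5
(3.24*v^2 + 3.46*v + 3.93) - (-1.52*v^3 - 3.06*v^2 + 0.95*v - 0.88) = 1.52*v^3 + 6.3*v^2 + 2.51*v + 4.81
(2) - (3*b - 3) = 5 - 3*b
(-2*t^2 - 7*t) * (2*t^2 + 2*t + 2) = -4*t^4 - 18*t^3 - 18*t^2 - 14*t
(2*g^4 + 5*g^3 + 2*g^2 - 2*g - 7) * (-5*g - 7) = -10*g^5 - 39*g^4 - 45*g^3 - 4*g^2 + 49*g + 49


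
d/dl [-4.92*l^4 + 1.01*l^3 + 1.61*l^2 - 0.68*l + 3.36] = -19.68*l^3 + 3.03*l^2 + 3.22*l - 0.68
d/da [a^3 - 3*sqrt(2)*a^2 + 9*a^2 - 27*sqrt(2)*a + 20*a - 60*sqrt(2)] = 3*a^2 - 6*sqrt(2)*a + 18*a - 27*sqrt(2) + 20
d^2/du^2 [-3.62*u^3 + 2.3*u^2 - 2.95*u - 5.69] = 4.6 - 21.72*u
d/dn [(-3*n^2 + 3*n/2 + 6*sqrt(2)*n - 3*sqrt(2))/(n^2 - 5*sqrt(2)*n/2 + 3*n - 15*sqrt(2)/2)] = 3*(-14*n^2 + 2*sqrt(2)*n^2 + 68*sqrt(2)*n - 140 - 3*sqrt(2))/(2*(2*n^4 - 10*sqrt(2)*n^3 + 12*n^3 - 60*sqrt(2)*n^2 + 43*n^2 - 90*sqrt(2)*n + 150*n + 225))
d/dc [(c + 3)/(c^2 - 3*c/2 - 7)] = 2*(2*c^2 - 3*c - (c + 3)*(4*c - 3) - 14)/(-2*c^2 + 3*c + 14)^2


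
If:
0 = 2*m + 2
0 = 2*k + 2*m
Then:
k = 1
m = -1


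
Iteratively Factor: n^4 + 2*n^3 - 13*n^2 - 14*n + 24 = (n - 1)*(n^3 + 3*n^2 - 10*n - 24) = (n - 1)*(n + 2)*(n^2 + n - 12) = (n - 3)*(n - 1)*(n + 2)*(n + 4)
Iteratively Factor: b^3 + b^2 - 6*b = (b - 2)*(b^2 + 3*b) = b*(b - 2)*(b + 3)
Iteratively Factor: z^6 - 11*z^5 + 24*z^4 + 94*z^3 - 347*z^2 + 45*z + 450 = (z - 5)*(z^5 - 6*z^4 - 6*z^3 + 64*z^2 - 27*z - 90) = (z - 5)*(z - 3)*(z^4 - 3*z^3 - 15*z^2 + 19*z + 30) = (z - 5)*(z - 3)*(z + 1)*(z^3 - 4*z^2 - 11*z + 30) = (z - 5)*(z - 3)*(z - 2)*(z + 1)*(z^2 - 2*z - 15) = (z - 5)*(z - 3)*(z - 2)*(z + 1)*(z + 3)*(z - 5)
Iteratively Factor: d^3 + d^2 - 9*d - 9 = (d - 3)*(d^2 + 4*d + 3) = (d - 3)*(d + 1)*(d + 3)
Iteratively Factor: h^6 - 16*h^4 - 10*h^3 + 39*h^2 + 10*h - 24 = (h - 4)*(h^5 + 4*h^4 - 10*h^2 - h + 6) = (h - 4)*(h - 1)*(h^4 + 5*h^3 + 5*h^2 - 5*h - 6) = (h - 4)*(h - 1)*(h + 1)*(h^3 + 4*h^2 + h - 6) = (h - 4)*(h - 1)^2*(h + 1)*(h^2 + 5*h + 6) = (h - 4)*(h - 1)^2*(h + 1)*(h + 3)*(h + 2)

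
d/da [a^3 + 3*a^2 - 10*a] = 3*a^2 + 6*a - 10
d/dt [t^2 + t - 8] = 2*t + 1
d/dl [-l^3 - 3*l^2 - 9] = 3*l*(-l - 2)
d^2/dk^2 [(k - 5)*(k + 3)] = 2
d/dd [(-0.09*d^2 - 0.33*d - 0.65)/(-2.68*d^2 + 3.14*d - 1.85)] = (-1.167*d^2 - 3.151*d + 2.6515)/(7.1824*d^4 - 16.8304*d^3 + 19.7756*d^2 - 11.618*d + 3.4225)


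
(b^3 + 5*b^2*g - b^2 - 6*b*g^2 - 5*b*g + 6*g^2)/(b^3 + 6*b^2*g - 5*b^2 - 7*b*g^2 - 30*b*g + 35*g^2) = (b^2 + 6*b*g - b - 6*g)/(b^2 + 7*b*g - 5*b - 35*g)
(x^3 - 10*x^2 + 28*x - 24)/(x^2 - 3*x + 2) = (x^2 - 8*x + 12)/(x - 1)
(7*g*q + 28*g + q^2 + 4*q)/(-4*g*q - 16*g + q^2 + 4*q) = (7*g + q)/(-4*g + q)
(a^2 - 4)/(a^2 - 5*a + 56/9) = 9*(a^2 - 4)/(9*a^2 - 45*a + 56)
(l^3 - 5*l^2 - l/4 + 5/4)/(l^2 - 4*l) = (4*l^3 - 20*l^2 - l + 5)/(4*l*(l - 4))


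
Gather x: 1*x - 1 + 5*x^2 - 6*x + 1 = 5*x^2 - 5*x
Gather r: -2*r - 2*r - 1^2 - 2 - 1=-4*r - 4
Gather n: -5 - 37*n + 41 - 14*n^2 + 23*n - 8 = -14*n^2 - 14*n + 28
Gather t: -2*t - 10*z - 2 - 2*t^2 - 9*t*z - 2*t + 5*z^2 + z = -2*t^2 + t*(-9*z - 4) + 5*z^2 - 9*z - 2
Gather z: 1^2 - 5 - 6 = -10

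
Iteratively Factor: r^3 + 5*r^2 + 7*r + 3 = (r + 1)*(r^2 + 4*r + 3) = (r + 1)^2*(r + 3)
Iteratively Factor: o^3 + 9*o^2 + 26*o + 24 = (o + 2)*(o^2 + 7*o + 12) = (o + 2)*(o + 4)*(o + 3)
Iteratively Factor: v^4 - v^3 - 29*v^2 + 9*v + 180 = (v - 3)*(v^3 + 2*v^2 - 23*v - 60) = (v - 3)*(v + 4)*(v^2 - 2*v - 15) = (v - 3)*(v + 3)*(v + 4)*(v - 5)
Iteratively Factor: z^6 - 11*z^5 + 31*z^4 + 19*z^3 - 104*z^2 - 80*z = (z - 4)*(z^5 - 7*z^4 + 3*z^3 + 31*z^2 + 20*z) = (z - 5)*(z - 4)*(z^4 - 2*z^3 - 7*z^2 - 4*z) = (z - 5)*(z - 4)^2*(z^3 + 2*z^2 + z) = (z - 5)*(z - 4)^2*(z + 1)*(z^2 + z) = (z - 5)*(z - 4)^2*(z + 1)^2*(z)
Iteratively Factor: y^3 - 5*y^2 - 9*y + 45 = (y - 5)*(y^2 - 9) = (y - 5)*(y - 3)*(y + 3)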